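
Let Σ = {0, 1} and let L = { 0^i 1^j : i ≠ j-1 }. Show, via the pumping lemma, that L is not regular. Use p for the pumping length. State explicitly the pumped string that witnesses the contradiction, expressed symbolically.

0^{p+p!} 1^{p+p!+1}

Suppose for contradiction that L is regular, and let p be the pumping length.
Choose w = 0^p 1^{p+p!+1}. Since p ≠ (p+p!+1)-1 = p+p!, w ∈ L; and |w| ≥ p.
The pumping lemma gives a decomposition w = xyz where |xy| ≤ p and |y| ≥ 1.
Since the first p symbols of w are all 0's and |xy| ≤ p, y lies entirely in the leading 0-block: y = 0^k for some k with 1 ≤ k ≤ p.
Since 1 ≤ k ≤ p, k divides p!; set t = 1 + p!/k. Then xy^t z has p + (p!/k)·k = p + p! copies of 0. Now the 0-count is p+p! and (1-count)-1 = (p+p!+1)-1 = p+p!, so i ≠ j-1 fails. So xy^t z = 0^{p+p!} 1^{p+p!+1} ∉ L.
This contradicts the pumping lemma, so L is not regular.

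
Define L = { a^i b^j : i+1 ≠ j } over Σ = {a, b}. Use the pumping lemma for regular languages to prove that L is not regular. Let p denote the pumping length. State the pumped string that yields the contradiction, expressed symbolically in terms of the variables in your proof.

a^{p+p!} b^{p+p!+1}

Assume L is regular. Let p be the pumping length given by the pumping lemma.
Choose w = a^p b^{p+p!+1}. Since p ≠ (p+p!+1)-1 = p+p!, w ∈ L; and |w| ≥ p.
Write w = xyz as guaranteed by the lemma, with |xy| ≤ p and |y| ≥ 1.
Because |xy| ≤ p and w begins with p copies of a, we have y = a^k with 1 ≤ k ≤ p.
Since 1 ≤ k ≤ p, k divides p!; set t = 1 + p!/k. Then xy^t z has p + (p!/k)·k = p + p! copies of a. Now the a-count is p+p! and (b-count)-1 = (p+p!+1)-1 = p+p!, so i+1 ≠ j fails. So xy^t z = a^{p+p!} b^{p+p!+1} ∉ L.
This contradicts the pumping lemma, so L is not regular.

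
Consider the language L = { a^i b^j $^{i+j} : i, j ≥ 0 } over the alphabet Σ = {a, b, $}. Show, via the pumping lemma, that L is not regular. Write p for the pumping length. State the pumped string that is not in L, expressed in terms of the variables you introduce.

Assume L is regular; let p be its pumping constant.
Take w = a^p b^p $^{2p} ∈ L (with i=j=p, i+j=2p), |w| = 4p ≥ p.
The pumping lemma gives a decomposition w = xyz where |xy| ≤ p and |y| > 0.
The first p characters of w are a's, so xy (and hence y) consists only of a's. Write y = a^k, 1 ≤ k ≤ p.
Consider xy^2z = a^{p+k} b^p $^{2p}. Now the a- and b-counts sum to 2p+k, but the $-count is 2p ≠ 2p+k. So xy^2z ∉ L.
Contradiction. Therefore L is not regular.

a^{p+k} b^p $^{2p}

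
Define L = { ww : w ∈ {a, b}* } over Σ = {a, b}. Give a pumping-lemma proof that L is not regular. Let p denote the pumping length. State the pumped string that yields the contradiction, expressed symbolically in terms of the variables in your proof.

a^{p+k} b^p a^p b^p

Assume L is regular; let p be its pumping constant.
Take w = a^p b^p a^p b^p = uu where u = a^pb^p; then w ∈ L and |w| = 4p ≥ p.
By the pumping lemma, w = xyz with |xy| ≤ p and |y| > 0.
Because |xy| ≤ p and w begins with p copies of a, we have y = a^k with 1 ≤ k ≤ p.
Pump with i = 2: xy^2z = a^{p+k} b^p a^p b^p, of length 4p+k. Suppose this equals vv. The string starts with a and ends with b, so v does too; thus the boundary between the two copies of v is a b→a transition. There is exactly one such transition, at position 2p+k, so |v| = 2p+k and |vv| = 4p+2k ≠ 4p+k since k ≥ 1. So xy^2z ∉ L.
This contradicts the pumping lemma, so L is not regular.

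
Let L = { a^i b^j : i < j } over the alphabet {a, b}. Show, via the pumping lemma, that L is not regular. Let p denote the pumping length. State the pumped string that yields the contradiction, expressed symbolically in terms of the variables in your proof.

Suppose for contradiction that L is regular, and let p be the pumping length.
Choose w = a^p b^{p+1} ∈ L, with |w| = 2p+1 ≥ p.
Write w = xyz as guaranteed by the lemma, with |xy| ≤ p and y is nonempty.
Since the first p symbols of w are all a's and |xy| ≤ p, y lies entirely in the leading a-block: y = a^k for some k with 1 ≤ k ≤ p.
Consider xy^2z = a^{p+k} b^{p+1}. Since k ≥ 1, the a-count p+k is at least p+1, so i < j fails; thus xy^2z ∉ L.
This contradicts the pumping lemma, so L is not regular.

a^{p+k} b^{p+1}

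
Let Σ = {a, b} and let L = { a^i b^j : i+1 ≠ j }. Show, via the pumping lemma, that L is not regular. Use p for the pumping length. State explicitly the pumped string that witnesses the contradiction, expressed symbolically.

a^{p+p!} b^{p+p!+1}

Toward a contradiction, assume L is regular with pumping length p.
Choose w = a^p b^{p+p!+1}. Since p ≠ (p+p!+1)-1 = p+p!, w ∈ L; and |w| ≥ p.
The pumping lemma gives a decomposition w = xyz where |xy| ≤ p and |y| ≥ 1.
The first p characters of w are a's, so xy (and hence y) consists only of a's. Write y = a^k, 1 ≤ k ≤ p.
Since 1 ≤ k ≤ p, k divides p!; set t = 1 + p!/k. Then xy^t z has p + (p!/k)·k = p + p! copies of a. Now the a-count is p+p! and (b-count)-1 = (p+p!+1)-1 = p+p!, so i+1 ≠ j fails. So xy^t z = a^{p+p!} b^{p+p!+1} ∉ L.
Contradiction. Therefore L is not regular.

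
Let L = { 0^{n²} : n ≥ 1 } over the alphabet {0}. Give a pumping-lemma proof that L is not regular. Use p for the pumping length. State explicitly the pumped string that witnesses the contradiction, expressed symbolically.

0^{p²+k}

Suppose for contradiction that L is regular, and let p be the pumping length.
Take w = 0^{p²} ∈ L with |w| = p² ≥ p.
By the pumping lemma, w = xyz with |xy| ≤ p and y is nonempty.
Then y = 0^k for some k with 1 ≤ k ≤ p.
Pump with i = 2: xy^2z = 0^{p²+k}. Since 1 ≤ k ≤ p, p² < p²+k ≤ p²+p < (p+1)², so p²+k lies strictly between consecutive squares and is not a perfect square. So xy^2z ∉ L.
This is a contradiction; hence L is not regular.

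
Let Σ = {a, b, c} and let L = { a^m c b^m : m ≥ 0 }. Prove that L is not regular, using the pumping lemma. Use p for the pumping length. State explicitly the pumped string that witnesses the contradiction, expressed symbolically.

a^{p+k} c b^p

Assume L is regular. Let p be the pumping length given by the pumping lemma.
Take w = a^p c b^p ∈ L with |w| = 2p+1 ≥ p.
The pumping lemma gives a decomposition w = xyz where |xy| ≤ p and y is nonempty.
The first p characters of w are a's, so xy (and hence y) consists only of a's. Write y = a^k, 1 ≤ k ≤ p.
Pump with i = 2: xy^2z = a^{p+k} c b^p, which would require p+k = p. But k ≥ 1, so xy^2z ∉ L.
Contradiction. Therefore L is not regular.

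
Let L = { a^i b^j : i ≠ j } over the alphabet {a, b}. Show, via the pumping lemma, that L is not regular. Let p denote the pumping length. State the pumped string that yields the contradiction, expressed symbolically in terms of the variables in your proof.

Toward a contradiction, assume L is regular with pumping length p.
Choose w = a^p b^{p+p!}. Since p ≠ p+p!, w ∈ L; and |w| ≥ p.
The pumping lemma gives a decomposition w = xyz where |xy| ≤ p and |y| ≥ 1.
The first p characters of w are a's, so xy (and hence y) consists only of a's. Write y = a^k, 1 ≤ k ≤ p.
Since 1 ≤ k ≤ p, k divides p!; set t = 1 + p!/k. Then xy^t z has p + (p!/k)·k = p + p! copies of a. Now the a-count equals the b-count, so i ≠ j fails. So xy^t z = a^{p+p!} b^{p+p!} ∉ L.
Contradiction. Therefore L is not regular.

a^{p+p!} b^{p+p!}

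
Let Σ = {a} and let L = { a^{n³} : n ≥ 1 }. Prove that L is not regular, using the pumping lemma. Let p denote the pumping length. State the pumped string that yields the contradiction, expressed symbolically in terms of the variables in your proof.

Assume L is regular. Let p be the pumping length given by the pumping lemma.
Take w = a^{p³} ∈ L with |w| = p³ ≥ p.
The pumping lemma gives a decomposition w = xyz where |xy| ≤ p and |y| ≥ 1.
Then y = a^k for some k with 1 ≤ k ≤ p.
Pump with i = 2: xy^2z = a^{p³+k}. Since 1 ≤ k ≤ p, p³ < p³+k ≤ p³+p < p³+3p²+3p+1 = (p+1)³, so p³+k is not a perfect cube. So xy^2z ∉ L.
This contradicts the pumping lemma, so L is not regular.

a^{p³+k}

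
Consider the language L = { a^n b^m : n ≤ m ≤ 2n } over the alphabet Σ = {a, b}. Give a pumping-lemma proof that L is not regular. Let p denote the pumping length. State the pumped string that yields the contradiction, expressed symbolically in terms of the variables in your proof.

Toward a contradiction, assume L is regular with pumping length p.
Take w = a^p b^p ∈ L (since p ≤ p ≤ 2p), with |w| = 2p ≥ p.
By the pumping lemma, w = xyz with |xy| ≤ p and |y| > 0.
Because |xy| ≤ p and w begins with p copies of a, we have y = a^k with 1 ≤ k ≤ p.
Pump with i = 2: xy^2z = a^{p+k} b^p. Now n = p+k > p = m, so the condition n ≤ m fails. Thus xy^2z ∉ L.
Contradiction. Therefore L is not regular.

a^{p+k} b^p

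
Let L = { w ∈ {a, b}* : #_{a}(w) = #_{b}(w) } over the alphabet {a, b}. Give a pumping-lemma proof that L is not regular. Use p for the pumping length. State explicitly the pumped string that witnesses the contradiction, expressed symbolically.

Toward a contradiction, assume L is regular with pumping length p.
Choose w = a^p b^p ∈ L with |w| = 2p ≥ p.
Write w = xyz as guaranteed by the lemma, with |xy| ≤ p and |y| ≥ 1.
Because |xy| ≤ p and w begins with p copies of a, we have y = a^k with 1 ≤ k ≤ p.
Pump with i = 2: xy^2z = a^{p+k} b^p has p+k occurrences of a but only p of b. Since k ≥ 1 the counts differ, so xy^2z ∉ L.
This contradicts the pumping lemma, so L is not regular.

a^{p+k} b^p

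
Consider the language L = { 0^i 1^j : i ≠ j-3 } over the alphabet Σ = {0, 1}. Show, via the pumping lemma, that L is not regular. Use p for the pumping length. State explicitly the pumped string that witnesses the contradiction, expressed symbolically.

0^{p+p!} 1^{p+p!+3}

Assume L is regular; let p be its pumping constant.
Choose w = 0^p 1^{p+p!+3}. Since p ≠ (p+p!+3)-3 = p+p!, w ∈ L; and |w| ≥ p.
The pumping lemma gives a decomposition w = xyz where |xy| ≤ p and y is nonempty.
Since the first p symbols of w are all 0's and |xy| ≤ p, y lies entirely in the leading 0-block: y = 0^k for some k with 1 ≤ k ≤ p.
Since 1 ≤ k ≤ p, k divides p!; set t = 1 + p!/k. Then xy^t z has p + (p!/k)·k = p + p! copies of 0. Now the 0-count is p+p! and (1-count)-3 = (p+p!+3)-3 = p+p!, so i ≠ j-3 fails. So xy^t z = 0^{p+p!} 1^{p+p!+3} ∉ L.
This is a contradiction; hence L is not regular.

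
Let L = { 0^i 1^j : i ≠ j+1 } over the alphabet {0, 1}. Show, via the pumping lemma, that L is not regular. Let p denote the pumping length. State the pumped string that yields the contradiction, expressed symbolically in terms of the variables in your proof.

0^{p+p!} 1^{p+p!-1}

Assume L is regular; let p be its pumping constant.
Choose w = 0^p 1^{p+p!-1}. Since p ≠ (p+p!-1)+1 = p+p!, w ∈ L; and |w| ≥ p.
The pumping lemma gives a decomposition w = xyz where |xy| ≤ p and |y| > 0.
The first p characters of w are 0's, so xy (and hence y) consists only of 0's. Write y = 0^k, 1 ≤ k ≤ p.
Since 1 ≤ k ≤ p, k divides p!; set t = 1 + p!/k. Then xy^t z has p + (p!/k)·k = p + p! copies of 0. Now the 0-count is p+p! and (1-count)+1 = (p+p!-1)+1 = p+p!, so i ≠ j+1 fails. So xy^t z = 0^{p+p!} 1^{p+p!-1} ∉ L.
This contradicts the pumping lemma, so L is not regular.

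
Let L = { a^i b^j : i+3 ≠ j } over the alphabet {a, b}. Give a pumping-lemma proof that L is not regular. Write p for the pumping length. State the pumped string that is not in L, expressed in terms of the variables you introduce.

Assume L is regular. Let p be the pumping length given by the pumping lemma.
Choose w = a^p b^{p+p!+3}. Since p ≠ (p+p!+3)-3 = p+p!, w ∈ L; and |w| ≥ p.
The pumping lemma gives a decomposition w = xyz where |xy| ≤ p and y is nonempty.
Because |xy| ≤ p and w begins with p copies of a, we have y = a^k with 1 ≤ k ≤ p.
Since 1 ≤ k ≤ p, k divides p!; set t = 1 + p!/k. Then xy^t z has p + (p!/k)·k = p + p! copies of a. Now the a-count is p+p! and (b-count)-3 = (p+p!+3)-3 = p+p!, so i+3 ≠ j fails. So xy^t z = a^{p+p!} b^{p+p!+3} ∉ L.
This is a contradiction; hence L is not regular.

a^{p+p!} b^{p+p!+3}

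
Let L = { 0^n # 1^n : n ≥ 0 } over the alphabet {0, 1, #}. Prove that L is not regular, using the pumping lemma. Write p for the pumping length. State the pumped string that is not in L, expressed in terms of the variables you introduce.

0^{p+k} # 1^p

Assume L is regular. Let p be the pumping length given by the pumping lemma.
Take w = 0^p # 1^p ∈ L with |w| = 2p+1 ≥ p.
The pumping lemma gives a decomposition w = xyz where |xy| ≤ p and |y| > 0.
Since the first p symbols of w are all 0's and |xy| ≤ p, y lies entirely in the leading 0-block: y = 0^k for some k with 1 ≤ k ≤ p.
Pump with i = 2: xy^2z = 0^{p+k} # 1^p, which would require p+k = p. But k ≥ 1, so xy^2z ∉ L.
This is a contradiction; hence L is not regular.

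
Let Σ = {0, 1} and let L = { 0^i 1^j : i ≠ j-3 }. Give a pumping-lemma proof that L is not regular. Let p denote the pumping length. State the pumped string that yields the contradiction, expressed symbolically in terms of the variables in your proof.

0^{p+p!} 1^{p+p!+3}

Assume L is regular. Let p be the pumping length given by the pumping lemma.
Choose w = 0^p 1^{p+p!+3}. Since p ≠ (p+p!+3)-3 = p+p!, w ∈ L; and |w| ≥ p.
Write w = xyz as guaranteed by the lemma, with |xy| ≤ p and |y| > 0.
Since the first p symbols of w are all 0's and |xy| ≤ p, y lies entirely in the leading 0-block: y = 0^k for some k with 1 ≤ k ≤ p.
Since 1 ≤ k ≤ p, k divides p!; set t = 1 + p!/k. Then xy^t z has p + (p!/k)·k = p + p! copies of 0. Now the 0-count is p+p! and (1-count)-3 = (p+p!+3)-3 = p+p!, so i ≠ j-3 fails. So xy^t z = 0^{p+p!} 1^{p+p!+3} ∉ L.
Contradiction. Therefore L is not regular.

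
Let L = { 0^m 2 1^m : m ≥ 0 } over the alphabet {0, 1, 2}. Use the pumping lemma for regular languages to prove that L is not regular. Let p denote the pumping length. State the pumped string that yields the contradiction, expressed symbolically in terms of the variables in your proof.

Assume L is regular; let p be its pumping constant.
Take w = 0^p 2 1^p ∈ L with |w| = 2p+1 ≥ p.
Write w = xyz as guaranteed by the lemma, with |xy| ≤ p and y is nonempty.
Since the first p symbols of w are all 0's and |xy| ≤ p, y lies entirely in the leading 0-block: y = 0^k for some k with 1 ≤ k ≤ p.
Pump with i = 2: xy^2z = 0^{p+k} 2 1^p, which would require p+k = p. But k ≥ 1, so xy^2z ∉ L.
This contradicts the pumping lemma, so L is not regular.

0^{p+k} 2 1^p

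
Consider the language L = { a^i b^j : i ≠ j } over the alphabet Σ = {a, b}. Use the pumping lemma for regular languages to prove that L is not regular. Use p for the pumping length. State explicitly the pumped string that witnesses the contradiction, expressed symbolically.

a^{p+p!} b^{p+p!}

Toward a contradiction, assume L is regular with pumping length p.
Choose w = a^p b^{p+p!}. Since p ≠ p+p!, w ∈ L; and |w| ≥ p.
The pumping lemma gives a decomposition w = xyz where |xy| ≤ p and |y| ≥ 1.
The first p characters of w are a's, so xy (and hence y) consists only of a's. Write y = a^k, 1 ≤ k ≤ p.
Since 1 ≤ k ≤ p, k divides p!; set t = 1 + p!/k. Then xy^t z has p + (p!/k)·k = p + p! copies of a. Now the a-count equals the b-count, so i ≠ j fails. So xy^t z = a^{p+p!} b^{p+p!} ∉ L.
Contradiction. Therefore L is not regular.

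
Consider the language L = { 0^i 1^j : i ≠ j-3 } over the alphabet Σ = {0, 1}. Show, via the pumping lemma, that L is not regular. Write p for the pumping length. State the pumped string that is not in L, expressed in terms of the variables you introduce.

0^{p+p!} 1^{p+p!+3}

Assume L is regular; let p be its pumping constant.
Choose w = 0^p 1^{p+p!+3}. Since p ≠ (p+p!+3)-3 = p+p!, w ∈ L; and |w| ≥ p.
Write w = xyz as guaranteed by the lemma, with |xy| ≤ p and y is nonempty.
Since the first p symbols of w are all 0's and |xy| ≤ p, y lies entirely in the leading 0-block: y = 0^k for some k with 1 ≤ k ≤ p.
Since 1 ≤ k ≤ p, k divides p!; set t = 1 + p!/k. Then xy^t z has p + (p!/k)·k = p + p! copies of 0. Now the 0-count is p+p! and (1-count)-3 = (p+p!+3)-3 = p+p!, so i ≠ j-3 fails. So xy^t z = 0^{p+p!} 1^{p+p!+3} ∉ L.
This is a contradiction; hence L is not regular.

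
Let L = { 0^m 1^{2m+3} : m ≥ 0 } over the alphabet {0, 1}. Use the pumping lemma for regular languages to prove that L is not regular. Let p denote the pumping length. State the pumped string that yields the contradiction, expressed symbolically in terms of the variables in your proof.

0^{p+k} 1^{2p+3}

Suppose for contradiction that L is regular, and let p be the pumping length.
Take w = 0^p 1^{2p+3}. Then w ∈ L and |w| = 3p+3 ≥ p.
The pumping lemma gives a decomposition w = xyz where |xy| ≤ p and |y| > 0.
The first p characters of w are 0's, so xy (and hence y) consists only of 0's. Write y = 0^k, 1 ≤ k ≤ p.
Pump with i = 2: xy^2z = 0^{p+k} 1^{2p+3}. For this to lie in L we would need 2p+3 = 2(p+k)+3, which forces k = 0. But k ≥ 1, so xy^2z ∉ L.
This contradicts the pumping lemma, so L is not regular.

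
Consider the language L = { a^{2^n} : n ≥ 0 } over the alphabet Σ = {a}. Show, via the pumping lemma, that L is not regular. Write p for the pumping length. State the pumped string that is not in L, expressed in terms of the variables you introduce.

Suppose for contradiction that L is regular, and let p be the pumping length.
Take w = a^{2^p} ∈ L with |w| = 2^p ≥ p.
Write w = xyz as guaranteed by the lemma, with |xy| ≤ p and |y| ≥ 1.
Then y = a^k for some k with 1 ≤ k ≤ p.
Pump with i = 2: xy^2z = a^{2^p+k}. Since 1 ≤ k ≤ p < 2^p, we have 2^p < 2^p+k < 2^{p+1}, so 2^p+k is not a power of 2. So xy^2z ∉ L.
Contradiction. Therefore L is not regular.

a^{2^p+k}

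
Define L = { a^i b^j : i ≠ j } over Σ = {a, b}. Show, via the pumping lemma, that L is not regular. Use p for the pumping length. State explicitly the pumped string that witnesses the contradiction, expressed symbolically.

a^{p+p!} b^{p+p!}

Suppose for contradiction that L is regular, and let p be the pumping length.
Choose w = a^p b^{p+p!}. Since p ≠ p+p!, w ∈ L; and |w| ≥ p.
The pumping lemma gives a decomposition w = xyz where |xy| ≤ p and y is nonempty.
Because |xy| ≤ p and w begins with p copies of a, we have y = a^k with 1 ≤ k ≤ p.
Since 1 ≤ k ≤ p, k divides p!; set t = 1 + p!/k. Then xy^t z has p + (p!/k)·k = p + p! copies of a. Now the a-count equals the b-count, so i ≠ j fails. So xy^t z = a^{p+p!} b^{p+p!} ∉ L.
This contradicts the pumping lemma, so L is not regular.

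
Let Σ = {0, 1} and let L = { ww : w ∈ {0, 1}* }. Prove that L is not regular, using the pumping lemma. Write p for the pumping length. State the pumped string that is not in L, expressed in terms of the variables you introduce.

Assume L is regular. Let p be the pumping length given by the pumping lemma.
Take w = 0^p 1^p 0^p 1^p = uu where u = 0^p1^p; then w ∈ L and |w| = 4p ≥ p.
The pumping lemma gives a decomposition w = xyz where |xy| ≤ p and |y| > 0.
Because |xy| ≤ p and w begins with p copies of 0, we have y = 0^k with 1 ≤ k ≤ p.
Pump with i = 2: xy^2z = 0^{p+k} 1^p 0^p 1^p, of length 4p+k. Suppose this equals vv. The string starts with 0 and ends with 1, so v does too; thus the boundary between the two copies of v is a 1→0 transition. There is exactly one such transition, at position 2p+k, so |v| = 2p+k and |vv| = 4p+2k ≠ 4p+k since k ≥ 1. So xy^2z ∉ L.
Contradiction. Therefore L is not regular.

0^{p+k} 1^p 0^p 1^p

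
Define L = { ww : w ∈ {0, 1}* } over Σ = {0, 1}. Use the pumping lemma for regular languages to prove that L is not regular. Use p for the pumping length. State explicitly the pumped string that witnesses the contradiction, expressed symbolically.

Suppose for contradiction that L is regular, and let p be the pumping length.
Take w = 0^p 1^p 0^p 1^p = uu where u = 0^p1^p; then w ∈ L and |w| = 4p ≥ p.
By the pumping lemma, w = xyz with |xy| ≤ p and y is nonempty.
Since the first p symbols of w are all 0's and |xy| ≤ p, y lies entirely in the leading 0-block: y = 0^k for some k with 1 ≤ k ≤ p.
Pump with i = 2: xy^2z = 0^{p+k} 1^p 0^p 1^p, of length 4p+k. Suppose this equals vv. The string starts with 0 and ends with 1, so v does too; thus the boundary between the two copies of v is a 1→0 transition. There is exactly one such transition, at position 2p+k, so |v| = 2p+k and |vv| = 4p+2k ≠ 4p+k since k ≥ 1. So xy^2z ∉ L.
This contradicts the pumping lemma, so L is not regular.

0^{p+k} 1^p 0^p 1^p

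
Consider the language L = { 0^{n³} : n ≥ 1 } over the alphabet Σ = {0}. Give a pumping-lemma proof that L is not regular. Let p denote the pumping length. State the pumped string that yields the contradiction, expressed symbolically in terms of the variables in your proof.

Toward a contradiction, assume L is regular with pumping length p.
Take w = 0^{p³} ∈ L with |w| = p³ ≥ p.
Write w = xyz as guaranteed by the lemma, with |xy| ≤ p and |y| > 0.
Then y = 0^k for some k with 1 ≤ k ≤ p.
Pump with i = 2: xy^2z = 0^{p³+k}. Since 1 ≤ k ≤ p, p³ < p³+k ≤ p³+p < p³+3p²+3p+1 = (p+1)³, so p³+k is not a perfect cube. So xy^2z ∉ L.
This is a contradiction; hence L is not regular.

0^{p³+k}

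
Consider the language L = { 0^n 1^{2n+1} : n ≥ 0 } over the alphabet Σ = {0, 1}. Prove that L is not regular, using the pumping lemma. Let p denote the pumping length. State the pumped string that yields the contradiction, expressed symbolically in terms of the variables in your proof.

0^{p+k} 1^{2p+1}

Suppose for contradiction that L is regular, and let p be the pumping length.
Take w = 0^p 1^{2p+1}. Then w ∈ L and |w| = 3p+1 ≥ p.
By the pumping lemma, w = xyz with |xy| ≤ p and |y| ≥ 1.
The first p characters of w are 0's, so xy (and hence y) consists only of 0's. Write y = 0^k, 1 ≤ k ≤ p.
Pump with i = 2: xy^2z = 0^{p+k} 1^{2p+1}. For this to lie in L we would need 2p+1 = 2(p+k)+1, which forces k = 0. But k ≥ 1, so xy^2z ∉ L.
This contradicts the pumping lemma, so L is not regular.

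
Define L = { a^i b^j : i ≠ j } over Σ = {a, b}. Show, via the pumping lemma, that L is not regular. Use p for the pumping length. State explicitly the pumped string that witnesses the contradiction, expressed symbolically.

Toward a contradiction, assume L is regular with pumping length p.
Choose w = a^p b^{p+p!}. Since p ≠ p+p!, w ∈ L; and |w| ≥ p.
By the pumping lemma, w = xyz with |xy| ≤ p and |y| > 0.
The first p characters of w are a's, so xy (and hence y) consists only of a's. Write y = a^k, 1 ≤ k ≤ p.
Since 1 ≤ k ≤ p, k divides p!; set t = 1 + p!/k. Then xy^t z has p + (p!/k)·k = p + p! copies of a. Now the a-count equals the b-count, so i ≠ j fails. So xy^t z = a^{p+p!} b^{p+p!} ∉ L.
Contradiction. Therefore L is not regular.

a^{p+p!} b^{p+p!}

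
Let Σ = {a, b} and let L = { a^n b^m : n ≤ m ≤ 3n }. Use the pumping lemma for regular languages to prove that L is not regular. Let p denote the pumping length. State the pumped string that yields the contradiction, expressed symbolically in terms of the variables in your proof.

a^{p+k} b^p

Assume L is regular. Let p be the pumping length given by the pumping lemma.
Take w = a^p b^p ∈ L (since p ≤ p ≤ 3p), with |w| = 2p ≥ p.
The pumping lemma gives a decomposition w = xyz where |xy| ≤ p and |y| ≥ 1.
Because |xy| ≤ p and w begins with p copies of a, we have y = a^k with 1 ≤ k ≤ p.
Pump with i = 2: xy^2z = a^{p+k} b^p. Now n = p+k > p = m, so the condition n ≤ m fails. Thus xy^2z ∉ L.
This contradicts the pumping lemma, so L is not regular.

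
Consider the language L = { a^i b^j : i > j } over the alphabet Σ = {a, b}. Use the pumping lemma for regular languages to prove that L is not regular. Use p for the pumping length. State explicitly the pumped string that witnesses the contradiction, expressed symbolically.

Suppose for contradiction that L is regular, and let p be the pumping length.
Choose w = a^{p+1} b^p ∈ L, with |w| = 2p+1 ≥ p.
By the pumping lemma, w = xyz with |xy| ≤ p and |y| > 0.
Because |xy| ≤ p and w begins with p copies of a, we have y = a^k with 1 ≤ k ≤ p.
Consider xy^0z = xz = a^{p+1-k} b^p. Since k ≥ 1, the a-count p+1-k is at most p, so i > j fails; thus xz ∉ L.
This contradicts the pumping lemma, so L is not regular.

a^{p+1-k} b^p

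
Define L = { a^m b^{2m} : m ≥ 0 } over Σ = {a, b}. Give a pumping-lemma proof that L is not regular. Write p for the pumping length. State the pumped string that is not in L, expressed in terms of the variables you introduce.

Toward a contradiction, assume L is regular with pumping length p.
Choose w = a^p b^{2p}, which is in L with |w| = 3p ≥ p.
Write w = xyz as guaranteed by the lemma, with |xy| ≤ p and y is nonempty.
Because |xy| ≤ p and w begins with p copies of a, we have y = a^k with 1 ≤ k ≤ p.
Pump with i = 2: xy^2z = a^{p+k} b^{2p}. For this to lie in L we would need 2p = 2(p+k), which forces k = 0. But k ≥ 1, so xy^2z ∉ L.
Contradiction. Therefore L is not regular.

a^{p+k} b^{2p}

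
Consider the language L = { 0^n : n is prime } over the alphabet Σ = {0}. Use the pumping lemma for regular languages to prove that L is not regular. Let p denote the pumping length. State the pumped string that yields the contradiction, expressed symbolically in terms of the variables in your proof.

0^{q(1+k)}

Suppose for contradiction that L is regular, and let p be the pumping length.
Let q be a prime with q ≥ p+2 (infinitely many primes exist), and take w = 0^q ∈ L with |w| = q ≥ p.
By the pumping lemma, w = xyz with |xy| ≤ p and |y| ≥ 1.
Then y = 0^k for some k with 1 ≤ k ≤ p.
Since 1 ≤ k ≤ p, |xz| = q-k. Pump with i = q+1: |xy^{q+1}z| = (q-k)+(q+1)k = q+qk = q(1+k), which is composite (both factors ≥ 2). So xy^{q+1}z = 0^{q(1+k)} ∉ L.
Contradiction. Therefore L is not regular.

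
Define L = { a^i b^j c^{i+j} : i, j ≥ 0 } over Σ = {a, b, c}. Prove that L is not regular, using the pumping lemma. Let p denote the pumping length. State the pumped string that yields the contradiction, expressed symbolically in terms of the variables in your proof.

Suppose for contradiction that L is regular, and let p be the pumping length.
Take w = a^p b^p c^{2p} ∈ L (with i=j=p, i+j=2p), |w| = 4p ≥ p.
Write w = xyz as guaranteed by the lemma, with |xy| ≤ p and y is nonempty.
Because |xy| ≤ p and w begins with p copies of a, we have y = a^k with 1 ≤ k ≤ p.
Consider xy^2z = a^{p+k} b^p c^{2p}. Now the a- and b-counts sum to 2p+k, but the c-count is 2p ≠ 2p+k. So xy^2z ∉ L.
This contradicts the pumping lemma, so L is not regular.

a^{p+k} b^p c^{2p}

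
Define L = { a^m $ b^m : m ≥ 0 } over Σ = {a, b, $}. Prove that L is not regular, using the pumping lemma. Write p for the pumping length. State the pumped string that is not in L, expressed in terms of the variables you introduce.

Assume L is regular; let p be its pumping constant.
Take w = a^p $ b^p ∈ L with |w| = 2p+1 ≥ p.
The pumping lemma gives a decomposition w = xyz where |xy| ≤ p and |y| ≥ 1.
Since the first p symbols of w are all a's and |xy| ≤ p, y lies entirely in the leading a-block: y = a^k for some k with 1 ≤ k ≤ p.
Pump with i = 2: xy^2z = a^{p+k} $ b^p, which would require p+k = p. But k ≥ 1, so xy^2z ∉ L.
This contradicts the pumping lemma, so L is not regular.

a^{p+k} $ b^p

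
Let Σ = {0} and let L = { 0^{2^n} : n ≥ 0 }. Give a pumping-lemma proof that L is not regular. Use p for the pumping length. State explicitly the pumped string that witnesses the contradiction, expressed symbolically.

Assume L is regular. Let p be the pumping length given by the pumping lemma.
Take w = 0^{2^p} ∈ L with |w| = 2^p ≥ p.
Write w = xyz as guaranteed by the lemma, with |xy| ≤ p and |y| ≥ 1.
Then y = 0^k for some k with 1 ≤ k ≤ p.
Pump with i = 2: xy^2z = 0^{2^p+k}. Since 1 ≤ k ≤ p < 2^p, we have 2^p < 2^p+k < 2^{p+1}, so 2^p+k is not a power of 2. So xy^2z ∉ L.
This contradicts the pumping lemma, so L is not regular.

0^{2^p+k}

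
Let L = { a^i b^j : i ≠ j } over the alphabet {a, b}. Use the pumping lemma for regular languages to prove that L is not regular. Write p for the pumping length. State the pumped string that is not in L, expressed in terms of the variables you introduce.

a^{p+p!} b^{p+p!}

Assume L is regular; let p be its pumping constant.
Choose w = a^p b^{p+p!}. Since p ≠ p+p!, w ∈ L; and |w| ≥ p.
The pumping lemma gives a decomposition w = xyz where |xy| ≤ p and |y| ≥ 1.
The first p characters of w are a's, so xy (and hence y) consists only of a's. Write y = a^k, 1 ≤ k ≤ p.
Since 1 ≤ k ≤ p, k divides p!; set t = 1 + p!/k. Then xy^t z has p + (p!/k)·k = p + p! copies of a. Now the a-count equals the b-count, so i ≠ j fails. So xy^t z = a^{p+p!} b^{p+p!} ∉ L.
Contradiction. Therefore L is not regular.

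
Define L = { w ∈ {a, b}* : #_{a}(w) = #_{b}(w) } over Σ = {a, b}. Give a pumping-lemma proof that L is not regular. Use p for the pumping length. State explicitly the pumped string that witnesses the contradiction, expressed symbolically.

a^{p+k} b^p

Assume L is regular. Let p be the pumping length given by the pumping lemma.
Choose w = a^p b^p ∈ L with |w| = 2p ≥ p.
By the pumping lemma, w = xyz with |xy| ≤ p and |y| ≥ 1.
Because |xy| ≤ p and w begins with p copies of a, we have y = a^k with 1 ≤ k ≤ p.
Pump with i = 2: xy^2z = a^{p+k} b^p has p+k occurrences of a but only p of b. Since k ≥ 1 the counts differ, so xy^2z ∉ L.
Contradiction. Therefore L is not regular.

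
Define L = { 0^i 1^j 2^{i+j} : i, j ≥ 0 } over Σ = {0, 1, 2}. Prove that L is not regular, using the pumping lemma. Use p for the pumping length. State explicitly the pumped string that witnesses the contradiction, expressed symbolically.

Toward a contradiction, assume L is regular with pumping length p.
Take w = 0^p 1^p 2^{2p} ∈ L (with i=j=p, i+j=2p), |w| = 4p ≥ p.
Write w = xyz as guaranteed by the lemma, with |xy| ≤ p and |y| > 0.
The first p characters of w are 0's, so xy (and hence y) consists only of 0's. Write y = 0^k, 1 ≤ k ≤ p.
Consider xy^2z = 0^{p+k} 1^p 2^{2p}. Now the 0- and 1-counts sum to 2p+k, but the 2-count is 2p ≠ 2p+k. So xy^2z ∉ L.
This contradicts the pumping lemma, so L is not regular.

0^{p+k} 1^p 2^{2p}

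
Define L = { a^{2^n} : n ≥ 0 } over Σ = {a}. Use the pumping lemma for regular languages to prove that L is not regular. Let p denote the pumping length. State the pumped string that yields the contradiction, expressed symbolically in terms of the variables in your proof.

Assume L is regular. Let p be the pumping length given by the pumping lemma.
Take w = a^{2^p} ∈ L with |w| = 2^p ≥ p.
The pumping lemma gives a decomposition w = xyz where |xy| ≤ p and y is nonempty.
Then y = a^k for some k with 1 ≤ k ≤ p.
Pump with i = 2: xy^2z = a^{2^p+k}. Since 1 ≤ k ≤ p < 2^p, we have 2^p < 2^p+k < 2^{p+1}, so 2^p+k is not a power of 2. So xy^2z ∉ L.
This is a contradiction; hence L is not regular.

a^{2^p+k}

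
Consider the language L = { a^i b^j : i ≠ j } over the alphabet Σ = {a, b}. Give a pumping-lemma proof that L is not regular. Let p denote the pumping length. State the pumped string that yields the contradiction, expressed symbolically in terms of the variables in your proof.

a^{p+p!} b^{p+p!}

Suppose for contradiction that L is regular, and let p be the pumping length.
Choose w = a^p b^{p+p!}. Since p ≠ p+p!, w ∈ L; and |w| ≥ p.
The pumping lemma gives a decomposition w = xyz where |xy| ≤ p and y is nonempty.
Because |xy| ≤ p and w begins with p copies of a, we have y = a^k with 1 ≤ k ≤ p.
Since 1 ≤ k ≤ p, k divides p!; set t = 1 + p!/k. Then xy^t z has p + (p!/k)·k = p + p! copies of a. Now the a-count equals the b-count, so i ≠ j fails. So xy^t z = a^{p+p!} b^{p+p!} ∉ L.
This contradicts the pumping lemma, so L is not regular.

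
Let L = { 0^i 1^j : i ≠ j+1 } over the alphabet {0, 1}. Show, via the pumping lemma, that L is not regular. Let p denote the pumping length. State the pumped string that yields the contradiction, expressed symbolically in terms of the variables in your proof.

0^{p+p!} 1^{p+p!-1}

Suppose for contradiction that L is regular, and let p be the pumping length.
Choose w = 0^p 1^{p+p!-1}. Since p ≠ (p+p!-1)+1 = p+p!, w ∈ L; and |w| ≥ p.
By the pumping lemma, w = xyz with |xy| ≤ p and |y| > 0.
The first p characters of w are 0's, so xy (and hence y) consists only of 0's. Write y = 0^k, 1 ≤ k ≤ p.
Since 1 ≤ k ≤ p, k divides p!; set t = 1 + p!/k. Then xy^t z has p + (p!/k)·k = p + p! copies of 0. Now the 0-count is p+p! and (1-count)+1 = (p+p!-1)+1 = p+p!, so i ≠ j+1 fails. So xy^t z = 0^{p+p!} 1^{p+p!-1} ∉ L.
This contradicts the pumping lemma, so L is not regular.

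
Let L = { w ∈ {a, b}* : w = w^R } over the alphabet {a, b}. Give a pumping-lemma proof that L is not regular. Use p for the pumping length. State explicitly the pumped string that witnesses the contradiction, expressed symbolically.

a^{p+k} b a^p

Assume L is regular. Let p be the pumping length given by the pumping lemma.
Take w = a^p b a^p, a palindrome of length 2p+1 ≥ p.
The pumping lemma gives a decomposition w = xyz where |xy| ≤ p and y is nonempty.
Since the first p symbols of w are all a's and |xy| ≤ p, y lies entirely in the leading a-block: y = a^k for some k with 1 ≤ k ≤ p.
Pump with i = 2: xy^2z = a^{p+k} b a^p. Its reverse is a^p b a^{p+k}, which differs from xy^2z since k ≥ 1. So xy^2z is not a palindrome and xy^2z ∉ L.
This is a contradiction; hence L is not regular.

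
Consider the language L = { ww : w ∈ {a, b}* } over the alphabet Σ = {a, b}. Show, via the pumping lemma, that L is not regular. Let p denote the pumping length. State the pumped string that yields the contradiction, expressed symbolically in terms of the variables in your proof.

Assume L is regular. Let p be the pumping length given by the pumping lemma.
Take w = a^p b^p a^p b^p = uu where u = a^pb^p; then w ∈ L and |w| = 4p ≥ p.
By the pumping lemma, w = xyz with |xy| ≤ p and y is nonempty.
Since the first p symbols of w are all a's and |xy| ≤ p, y lies entirely in the leading a-block: y = a^k for some k with 1 ≤ k ≤ p.
Pump with i = 2: xy^2z = a^{p+k} b^p a^p b^p, of length 4p+k. Suppose this equals vv. The string starts with a and ends with b, so v does too; thus the boundary between the two copies of v is a b→a transition. There is exactly one such transition, at position 2p+k, so |v| = 2p+k and |vv| = 4p+2k ≠ 4p+k since k ≥ 1. So xy^2z ∉ L.
This is a contradiction; hence L is not regular.

a^{p+k} b^p a^p b^p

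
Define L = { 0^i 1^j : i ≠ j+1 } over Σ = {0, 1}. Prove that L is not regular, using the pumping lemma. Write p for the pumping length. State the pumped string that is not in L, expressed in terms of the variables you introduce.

0^{p+p!} 1^{p+p!-1}

Toward a contradiction, assume L is regular with pumping length p.
Choose w = 0^p 1^{p+p!-1}. Since p ≠ (p+p!-1)+1 = p+p!, w ∈ L; and |w| ≥ p.
Write w = xyz as guaranteed by the lemma, with |xy| ≤ p and y is nonempty.
The first p characters of w are 0's, so xy (and hence y) consists only of 0's. Write y = 0^k, 1 ≤ k ≤ p.
Since 1 ≤ k ≤ p, k divides p!; set t = 1 + p!/k. Then xy^t z has p + (p!/k)·k = p + p! copies of 0. Now the 0-count is p+p! and (1-count)+1 = (p+p!-1)+1 = p+p!, so i ≠ j+1 fails. So xy^t z = 0^{p+p!} 1^{p+p!-1} ∉ L.
Contradiction. Therefore L is not regular.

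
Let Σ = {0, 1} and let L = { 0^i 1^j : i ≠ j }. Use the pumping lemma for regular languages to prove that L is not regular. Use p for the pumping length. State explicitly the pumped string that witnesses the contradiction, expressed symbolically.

0^{p+p!} 1^{p+p!}

Suppose for contradiction that L is regular, and let p be the pumping length.
Choose w = 0^p 1^{p+p!}. Since p ≠ p+p!, w ∈ L; and |w| ≥ p.
Write w = xyz as guaranteed by the lemma, with |xy| ≤ p and |y| ≥ 1.
Since the first p symbols of w are all 0's and |xy| ≤ p, y lies entirely in the leading 0-block: y = 0^k for some k with 1 ≤ k ≤ p.
Since 1 ≤ k ≤ p, k divides p!; set t = 1 + p!/k. Then xy^t z has p + (p!/k)·k = p + p! copies of 0. Now the 0-count equals the 1-count, so i ≠ j fails. So xy^t z = 0^{p+p!} 1^{p+p!} ∉ L.
Contradiction. Therefore L is not regular.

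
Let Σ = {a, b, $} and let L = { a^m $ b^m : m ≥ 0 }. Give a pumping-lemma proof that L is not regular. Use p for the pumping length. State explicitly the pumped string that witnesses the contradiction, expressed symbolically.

a^{p+k} $ b^p

Suppose for contradiction that L is regular, and let p be the pumping length.
Take w = a^p $ b^p ∈ L with |w| = 2p+1 ≥ p.
Write w = xyz as guaranteed by the lemma, with |xy| ≤ p and y is nonempty.
Since the first p symbols of w are all a's and |xy| ≤ p, y lies entirely in the leading a-block: y = a^k for some k with 1 ≤ k ≤ p.
Pump with i = 2: xy^2z = a^{p+k} $ b^p, which would require p+k = p. But k ≥ 1, so xy^2z ∉ L.
This contradicts the pumping lemma, so L is not regular.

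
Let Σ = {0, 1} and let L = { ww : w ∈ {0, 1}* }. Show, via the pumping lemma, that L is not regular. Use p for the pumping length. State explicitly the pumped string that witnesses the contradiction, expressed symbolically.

0^{p+k} 1^p 0^p 1^p

Toward a contradiction, assume L is regular with pumping length p.
Take w = 0^p 1^p 0^p 1^p = uu where u = 0^p1^p; then w ∈ L and |w| = 4p ≥ p.
The pumping lemma gives a decomposition w = xyz where |xy| ≤ p and y is nonempty.
Because |xy| ≤ p and w begins with p copies of 0, we have y = 0^k with 1 ≤ k ≤ p.
Pump with i = 2: xy^2z = 0^{p+k} 1^p 0^p 1^p, of length 4p+k. Suppose this equals vv. The string starts with 0 and ends with 1, so v does too; thus the boundary between the two copies of v is a 1→0 transition. There is exactly one such transition, at position 2p+k, so |v| = 2p+k and |vv| = 4p+2k ≠ 4p+k since k ≥ 1. So xy^2z ∉ L.
This is a contradiction; hence L is not regular.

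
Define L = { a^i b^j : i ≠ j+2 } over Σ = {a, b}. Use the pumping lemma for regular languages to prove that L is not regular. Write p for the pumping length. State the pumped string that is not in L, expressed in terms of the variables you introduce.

Toward a contradiction, assume L is regular with pumping length p.
Choose w = a^p b^{p+p!-2}. Since p ≠ (p+p!-2)+2 = p+p!, w ∈ L; and |w| ≥ p.
Write w = xyz as guaranteed by the lemma, with |xy| ≤ p and |y| ≥ 1.
The first p characters of w are a's, so xy (and hence y) consists only of a's. Write y = a^k, 1 ≤ k ≤ p.
Since 1 ≤ k ≤ p, k divides p!; set t = 1 + p!/k. Then xy^t z has p + (p!/k)·k = p + p! copies of a. Now the a-count is p+p! and (b-count)+2 = (p+p!-2)+2 = p+p!, so i ≠ j+2 fails. So xy^t z = a^{p+p!} b^{p+p!-2} ∉ L.
This is a contradiction; hence L is not regular.

a^{p+p!} b^{p+p!-2}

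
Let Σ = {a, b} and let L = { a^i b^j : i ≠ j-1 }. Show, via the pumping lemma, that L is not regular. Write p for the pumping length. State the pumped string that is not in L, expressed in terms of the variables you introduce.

Assume L is regular; let p be its pumping constant.
Choose w = a^p b^{p+p!+1}. Since p ≠ (p+p!+1)-1 = p+p!, w ∈ L; and |w| ≥ p.
The pumping lemma gives a decomposition w = xyz where |xy| ≤ p and y is nonempty.
Because |xy| ≤ p and w begins with p copies of a, we have y = a^k with 1 ≤ k ≤ p.
Since 1 ≤ k ≤ p, k divides p!; set t = 1 + p!/k. Then xy^t z has p + (p!/k)·k = p + p! copies of a. Now the a-count is p+p! and (b-count)-1 = (p+p!+1)-1 = p+p!, so i ≠ j-1 fails. So xy^t z = a^{p+p!} b^{p+p!+1} ∉ L.
Contradiction. Therefore L is not regular.

a^{p+p!} b^{p+p!+1}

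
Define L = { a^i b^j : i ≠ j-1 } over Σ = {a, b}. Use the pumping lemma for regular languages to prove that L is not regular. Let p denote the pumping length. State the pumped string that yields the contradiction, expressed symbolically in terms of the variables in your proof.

Toward a contradiction, assume L is regular with pumping length p.
Choose w = a^p b^{p+p!+1}. Since p ≠ (p+p!+1)-1 = p+p!, w ∈ L; and |w| ≥ p.
By the pumping lemma, w = xyz with |xy| ≤ p and y is nonempty.
Since the first p symbols of w are all a's and |xy| ≤ p, y lies entirely in the leading a-block: y = a^k for some k with 1 ≤ k ≤ p.
Since 1 ≤ k ≤ p, k divides p!; set t = 1 + p!/k. Then xy^t z has p + (p!/k)·k = p + p! copies of a. Now the a-count is p+p! and (b-count)-1 = (p+p!+1)-1 = p+p!, so i ≠ j-1 fails. So xy^t z = a^{p+p!} b^{p+p!+1} ∉ L.
This contradicts the pumping lemma, so L is not regular.

a^{p+p!} b^{p+p!+1}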